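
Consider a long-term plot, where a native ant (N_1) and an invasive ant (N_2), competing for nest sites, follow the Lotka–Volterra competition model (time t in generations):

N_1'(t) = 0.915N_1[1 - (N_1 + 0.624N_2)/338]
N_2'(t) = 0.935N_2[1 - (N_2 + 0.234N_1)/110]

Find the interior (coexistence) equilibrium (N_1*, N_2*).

N_1* ≈ 315, N_2* ≈ 36.2

Setting both brackets to zero gives the nullclines N_1 + 0.624N_2 = 338 and 0.234N_1 + N_2 = 110.
Substituting N_2 = 110 - 0.234N_1 into the first: N_1(1 - 0.624·0.234) = 338 - 0.624·110.
So N_1* = 269/0.854 = 315, and then N_2* = 110 - 0.234·315 = 36.2.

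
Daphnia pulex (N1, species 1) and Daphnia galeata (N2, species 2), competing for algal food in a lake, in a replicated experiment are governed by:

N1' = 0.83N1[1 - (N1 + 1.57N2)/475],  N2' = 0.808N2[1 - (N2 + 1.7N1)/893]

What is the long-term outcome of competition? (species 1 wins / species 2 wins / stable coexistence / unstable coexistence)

Compare the nullcline intercepts: K1/α12 = 475/1.57 = 303 < K2 = 893; K2/α21 = 893/1.7 = 525 > K1 = 475.
Since the inequalities point opposite ways, species 2 can invade but species 1 cannot.

species 2 excludes species 1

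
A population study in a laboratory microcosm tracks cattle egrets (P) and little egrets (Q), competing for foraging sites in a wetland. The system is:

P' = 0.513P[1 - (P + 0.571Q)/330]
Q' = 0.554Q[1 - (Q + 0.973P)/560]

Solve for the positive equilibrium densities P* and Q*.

P* ≈ 23, Q* ≈ 538

Setting both brackets to zero gives the nullclines P + 0.571Q = 330 and 0.973P + Q = 560.
Substituting Q = 560 - 0.973P into the first: P(1 - 0.571·0.973) = 330 - 0.571·560.
So P* = 10.2/0.444 = 23, and then Q* = 560 - 0.973·23 = 538.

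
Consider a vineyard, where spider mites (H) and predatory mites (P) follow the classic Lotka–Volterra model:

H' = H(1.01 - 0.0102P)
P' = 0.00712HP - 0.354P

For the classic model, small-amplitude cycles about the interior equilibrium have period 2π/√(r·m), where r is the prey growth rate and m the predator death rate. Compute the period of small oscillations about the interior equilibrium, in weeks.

T ≈ 10.5 weeks

Here r = 1.01 and m = 0.354, so r·m = 0.358.
ω = √0.358 = 0.598 per week, hence T = 2π/ω ≈ 10.5 weeks.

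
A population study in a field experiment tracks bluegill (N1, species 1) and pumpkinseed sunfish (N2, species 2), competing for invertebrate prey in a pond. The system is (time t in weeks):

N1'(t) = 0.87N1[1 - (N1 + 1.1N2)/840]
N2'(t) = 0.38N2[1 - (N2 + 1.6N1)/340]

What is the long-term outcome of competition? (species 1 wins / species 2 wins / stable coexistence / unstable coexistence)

Compare the nullcline intercepts: K1/α12 = 840/1.1 = 764 > K2 = 340; K2/α21 = 340/1.6 = 212 < K1 = 840.
Since the inequalities point opposite ways, species 1 can invade but species 2 cannot.

species 1 excludes species 2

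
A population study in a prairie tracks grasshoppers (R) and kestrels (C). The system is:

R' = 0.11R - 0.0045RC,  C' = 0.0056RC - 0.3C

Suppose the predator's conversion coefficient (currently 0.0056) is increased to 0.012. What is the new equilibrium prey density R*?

At the interior fixed point, setting dC/dt = 0 with C > 0 fixes R* = (predator death rate)/(RC coefficient) — independent of the other coefficients.
With the change, R* = 0.3/0.012 = 25; it falls from 53.6.

R* ≈ 25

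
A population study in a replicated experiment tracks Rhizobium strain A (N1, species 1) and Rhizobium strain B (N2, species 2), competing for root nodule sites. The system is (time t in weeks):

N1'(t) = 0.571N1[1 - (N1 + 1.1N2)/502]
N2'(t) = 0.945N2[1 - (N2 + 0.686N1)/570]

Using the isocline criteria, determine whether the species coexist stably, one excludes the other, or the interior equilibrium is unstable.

species 2 excludes species 1

Compare the nullcline intercepts: K1/α12 = 502/1.1 = 456 < K2 = 570; K2/α21 = 570/0.686 = 831 > K1 = 502.
Since the inequalities point opposite ways, species 2 can invade but species 1 cannot.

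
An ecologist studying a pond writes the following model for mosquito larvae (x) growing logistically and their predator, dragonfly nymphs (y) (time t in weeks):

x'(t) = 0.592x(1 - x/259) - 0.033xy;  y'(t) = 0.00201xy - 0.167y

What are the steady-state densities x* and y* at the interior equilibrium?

From dy/dt = 0 with y > 0: 0.00201x* = 0.167, so x* = 83.1.
Substitute into dx/dt = 0: 0.592(1 - 83.1/259) = 0.033y*.
The bracket is 0.679, giving y* = 0.402/0.033 = 12.2.

x* ≈ 83.1, y* ≈ 12.2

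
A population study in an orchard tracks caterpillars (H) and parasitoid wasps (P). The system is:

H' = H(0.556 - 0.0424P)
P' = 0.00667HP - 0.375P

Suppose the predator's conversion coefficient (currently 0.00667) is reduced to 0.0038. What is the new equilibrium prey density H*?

At the interior fixed point, setting dP/dt = 0 with P > 0 fixes H* = (predator death rate)/(HP coefficient) — independent of the other coefficients.
With the change, H* = 0.375/0.0038 = 98.7; it rises from 56.2.

H* ≈ 98.7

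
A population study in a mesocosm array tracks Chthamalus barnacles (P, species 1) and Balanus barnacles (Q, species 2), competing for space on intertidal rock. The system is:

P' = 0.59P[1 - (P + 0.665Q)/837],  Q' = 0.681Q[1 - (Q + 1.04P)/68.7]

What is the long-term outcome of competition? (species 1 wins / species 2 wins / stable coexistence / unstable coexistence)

Compare the nullcline intercepts: K1/α12 = 837/0.665 = 1260 > K2 = 68.7; K2/α21 = 68.7/1.04 = 66.1 < K1 = 837.
Since the inequalities point opposite ways, species 1 can invade but species 2 cannot.

species 1 excludes species 2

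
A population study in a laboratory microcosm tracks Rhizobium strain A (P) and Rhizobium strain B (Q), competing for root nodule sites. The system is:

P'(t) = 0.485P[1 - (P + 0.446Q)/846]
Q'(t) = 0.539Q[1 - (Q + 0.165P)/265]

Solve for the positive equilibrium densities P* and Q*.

P* ≈ 786, Q* ≈ 135

Setting both brackets to zero gives the nullclines P + 0.446Q = 846 and 0.165P + Q = 265.
Substituting Q = 265 - 0.165P into the first: P(1 - 0.446·0.165) = 846 - 0.446·265.
So P* = 728/0.926 = 786, and then Q* = 265 - 0.165·786 = 135.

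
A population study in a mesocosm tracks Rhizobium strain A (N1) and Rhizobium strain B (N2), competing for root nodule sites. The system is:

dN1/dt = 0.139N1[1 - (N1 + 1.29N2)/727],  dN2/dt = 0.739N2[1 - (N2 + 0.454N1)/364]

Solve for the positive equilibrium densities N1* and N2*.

Setting both brackets to zero gives the nullclines N1 + 1.29N2 = 727 and 0.454N1 + N2 = 364.
Substituting N2 = 364 - 0.454N1 into the first: N1(1 - 1.29·0.454) = 727 - 1.29·364.
So N1* = 257/0.414 = 621, and then N2* = 364 - 0.454·621 = 81.9.

N1* ≈ 621, N2* ≈ 81.9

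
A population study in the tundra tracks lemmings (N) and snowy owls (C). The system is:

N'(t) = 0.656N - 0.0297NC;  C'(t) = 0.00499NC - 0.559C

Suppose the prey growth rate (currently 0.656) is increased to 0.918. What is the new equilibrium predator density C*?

At the interior fixed point, setting dN/dt = 0 with N > 0 fixes C* = (prey growth rate)/(NC coefficient) — independent of the other coefficients.
With the change, C* = 0.918/0.0297 = 30.9; it rises from 22.1.

C* ≈ 30.9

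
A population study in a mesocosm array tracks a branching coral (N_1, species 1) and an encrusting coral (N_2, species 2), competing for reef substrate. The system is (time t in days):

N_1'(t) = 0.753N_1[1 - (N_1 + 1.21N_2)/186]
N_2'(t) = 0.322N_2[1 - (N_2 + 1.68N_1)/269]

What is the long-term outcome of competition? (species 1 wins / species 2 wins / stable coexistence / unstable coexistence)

unstable coexistence (outcome depends on initial conditions)

Compare the nullcline intercepts: K1/α12 = 186/1.21 = 154 < K2 = 269; K2/α21 = 269/1.68 = 160 < K1 = 186.
Since both are reversed, neither can invade when rare; the interior point is a saddle.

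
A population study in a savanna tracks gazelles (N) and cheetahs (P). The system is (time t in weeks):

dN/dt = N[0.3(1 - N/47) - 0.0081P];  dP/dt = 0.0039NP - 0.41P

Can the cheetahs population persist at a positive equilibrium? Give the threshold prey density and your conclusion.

Threshold N = 105; K < 105, so no, the predator goes extinct.

The predator equation gives dP/dt > 0 only when N > 0.41/0.0039 = 105.
Without the predator, N → K = 47. Since 47 < 105, the predator cannot invade.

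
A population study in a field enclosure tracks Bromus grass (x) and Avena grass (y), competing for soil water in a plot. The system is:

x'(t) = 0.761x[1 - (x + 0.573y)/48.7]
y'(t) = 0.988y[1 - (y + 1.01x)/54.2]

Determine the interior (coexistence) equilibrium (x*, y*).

x* ≈ 41.9, y* ≈ 11.9

Setting both brackets to zero gives the nullclines x + 0.573y = 48.7 and 1.01x + y = 54.2.
Substituting y = 54.2 - 1.01x into the first: x(1 - 0.573·1.01) = 48.7 - 0.573·54.2.
So x* = 17.6/0.421 = 41.9, and then y* = 54.2 - 1.01·41.9 = 11.9.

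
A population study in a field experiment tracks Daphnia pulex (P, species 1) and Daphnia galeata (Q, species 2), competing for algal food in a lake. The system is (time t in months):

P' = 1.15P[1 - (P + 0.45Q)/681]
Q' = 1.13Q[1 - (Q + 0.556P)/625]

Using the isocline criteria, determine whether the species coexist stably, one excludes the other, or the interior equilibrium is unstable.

stable coexistence

Compare the nullcline intercepts: K1/α12 = 681/0.45 = 1510 > K2 = 625; K2/α21 = 625/0.556 = 1120 > K1 = 681.
Since both inequalities hold, each species can invade when rare, so the interior equilibrium is stable.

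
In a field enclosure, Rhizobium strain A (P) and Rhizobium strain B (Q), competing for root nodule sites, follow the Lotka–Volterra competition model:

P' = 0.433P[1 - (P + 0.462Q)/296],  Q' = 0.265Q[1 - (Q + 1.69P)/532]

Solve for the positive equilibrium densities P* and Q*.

P* ≈ 229, Q* ≈ 145

Setting both brackets to zero gives the nullclines P + 0.462Q = 296 and 1.69P + Q = 532.
Substituting Q = 532 - 1.69P into the first: P(1 - 0.462·1.69) = 296 - 0.462·532.
So P* = 50.2/0.219 = 229, and then Q* = 532 - 1.69·229 = 145.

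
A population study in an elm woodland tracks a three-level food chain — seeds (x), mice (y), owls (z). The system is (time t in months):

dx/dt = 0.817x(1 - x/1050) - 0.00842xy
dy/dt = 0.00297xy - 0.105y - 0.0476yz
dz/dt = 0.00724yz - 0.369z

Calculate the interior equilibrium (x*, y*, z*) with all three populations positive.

From dz/dt = 0: 0.00724y* = 0.369, so y* = 51.
From dx/dt = 0: 0.817(1 - x*/1050) = 0.00842·51, giving x* = 1050·(1 - 0.525) = 498.
From dy/dt = 0: 0.00297·498 - 0.105 = 0.0476z*, so z* = 1.38/0.0476 = 28.9.

x* ≈ 498, y* ≈ 51, z* ≈ 28.9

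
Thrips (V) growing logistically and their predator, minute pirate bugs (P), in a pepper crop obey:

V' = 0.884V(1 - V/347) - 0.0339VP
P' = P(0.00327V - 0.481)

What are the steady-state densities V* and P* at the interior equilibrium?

V* ≈ 147, P* ≈ 15

From dP/dt = 0 with P > 0: 0.00327V* = 0.481, so V* = 147.
Substitute into dV/dt = 0: 0.884(1 - 147/347) = 0.0339P*.
The bracket is 0.576, giving P* = 0.509/0.0339 = 15.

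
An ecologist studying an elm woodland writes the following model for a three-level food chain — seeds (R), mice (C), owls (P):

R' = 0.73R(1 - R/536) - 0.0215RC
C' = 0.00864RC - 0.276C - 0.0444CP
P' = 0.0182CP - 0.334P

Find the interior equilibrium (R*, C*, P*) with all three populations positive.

R* ≈ 246, C* ≈ 18.4, P* ≈ 41.7

From dP/dt = 0: 0.0182C* = 0.334, so C* = 18.4.
From dR/dt = 0: 0.73(1 - R*/536) = 0.0215·18.4, giving R* = 536·(1 - 0.54) = 246.
From dC/dt = 0: 0.00864·246 - 0.276 = 0.0444P*, so P* = 1.85/0.0444 = 41.7.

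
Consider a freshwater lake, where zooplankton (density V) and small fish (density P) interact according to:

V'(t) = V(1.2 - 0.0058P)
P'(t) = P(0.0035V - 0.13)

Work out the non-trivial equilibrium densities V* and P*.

Set dP/dt = 0 with P > 0: 0.0035V - 0.13 = 0, so V* = 0.13/0.0035 = 37.1.
Set dV/dt = 0 with V > 0: 1.2 - 0.0058P = 0, so P* = 1.2/0.0058 = 207.

V* ≈ 37.1, P* ≈ 207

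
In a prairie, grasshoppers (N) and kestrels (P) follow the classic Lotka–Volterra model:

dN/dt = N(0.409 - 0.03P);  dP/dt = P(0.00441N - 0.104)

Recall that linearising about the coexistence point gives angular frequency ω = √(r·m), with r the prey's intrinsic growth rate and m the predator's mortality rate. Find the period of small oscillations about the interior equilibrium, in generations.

Here r = 0.409 and m = 0.104, so r·m = 0.0425.
ω = √0.0425 = 0.206 per generation, hence T = 2π/ω ≈ 30.5 generations.

T ≈ 30.5 generations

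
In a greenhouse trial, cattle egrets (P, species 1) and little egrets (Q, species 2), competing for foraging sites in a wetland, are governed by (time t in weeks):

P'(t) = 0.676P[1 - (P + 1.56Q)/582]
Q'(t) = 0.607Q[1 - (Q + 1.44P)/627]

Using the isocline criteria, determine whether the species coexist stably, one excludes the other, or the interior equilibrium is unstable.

Compare the nullcline intercepts: K1/α12 = 582/1.56 = 373 < K2 = 627; K2/α21 = 627/1.44 = 435 < K1 = 582.
Since both are reversed, neither can invade when rare; the interior point is a saddle.

unstable coexistence (outcome depends on initial conditions)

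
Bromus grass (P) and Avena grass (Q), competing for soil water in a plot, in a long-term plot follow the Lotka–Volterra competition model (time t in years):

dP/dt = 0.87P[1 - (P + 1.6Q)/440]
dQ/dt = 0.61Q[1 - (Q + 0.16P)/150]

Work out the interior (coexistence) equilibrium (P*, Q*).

P* ≈ 269, Q* ≈ 107

Setting both brackets to zero gives the nullclines P + 1.6Q = 440 and 0.16P + Q = 150.
Substituting Q = 150 - 0.16P into the first: P(1 - 1.6·0.16) = 440 - 1.6·150.
So P* = 200/0.744 = 269, and then Q* = 150 - 0.16·269 = 107.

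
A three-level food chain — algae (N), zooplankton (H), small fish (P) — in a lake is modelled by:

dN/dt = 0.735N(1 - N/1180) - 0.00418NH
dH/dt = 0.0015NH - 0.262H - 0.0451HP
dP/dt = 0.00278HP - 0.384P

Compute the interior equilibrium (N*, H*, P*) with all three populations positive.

From dP/dt = 0: 0.00278H* = 0.384, so H* = 138.
From dN/dt = 0: 0.735(1 - N*/1180) = 0.00418·138, giving N* = 1180·(1 - 0.786) = 253.
From dH/dt = 0: 0.0015·253 - 0.262 = 0.0451P*, so P* = 0.118/0.0451 = 2.61.

N* ≈ 253, H* ≈ 138, P* ≈ 2.61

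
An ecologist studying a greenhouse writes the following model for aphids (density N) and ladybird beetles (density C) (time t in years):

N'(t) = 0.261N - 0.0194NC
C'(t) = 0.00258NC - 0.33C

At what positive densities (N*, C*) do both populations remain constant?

Set dC/dt = 0 with C > 0: 0.00258N - 0.33 = 0, so N* = 0.33/0.00258 = 128.
Set dN/dt = 0 with N > 0: 0.261 - 0.0194C = 0, so C* = 0.261/0.0194 = 13.5.

N* ≈ 128, C* ≈ 13.5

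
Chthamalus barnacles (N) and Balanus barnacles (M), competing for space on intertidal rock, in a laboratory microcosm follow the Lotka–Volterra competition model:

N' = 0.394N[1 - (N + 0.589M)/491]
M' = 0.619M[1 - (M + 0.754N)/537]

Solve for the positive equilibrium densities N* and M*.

N* ≈ 314, M* ≈ 300

Setting both brackets to zero gives the nullclines N + 0.589M = 491 and 0.754N + M = 537.
Substituting M = 537 - 0.754N into the first: N(1 - 0.589·0.754) = 491 - 0.589·537.
So N* = 175/0.556 = 314, and then M* = 537 - 0.754·314 = 300.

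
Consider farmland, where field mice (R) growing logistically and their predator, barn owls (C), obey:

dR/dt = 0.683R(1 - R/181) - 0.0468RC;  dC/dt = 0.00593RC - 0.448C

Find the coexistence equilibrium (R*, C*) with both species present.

R* ≈ 75.5, C* ≈ 8.5

From dC/dt = 0 with C > 0: 0.00593R* = 0.448, so R* = 75.5.
Substitute into dR/dt = 0: 0.683(1 - 75.5/181) = 0.0468C*.
The bracket is 0.583, giving C* = 0.398/0.0468 = 8.5.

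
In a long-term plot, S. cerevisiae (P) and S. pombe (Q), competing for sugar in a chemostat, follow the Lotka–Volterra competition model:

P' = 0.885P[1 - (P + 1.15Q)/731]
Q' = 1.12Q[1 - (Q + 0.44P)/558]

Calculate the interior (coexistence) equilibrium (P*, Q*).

P* ≈ 181, Q* ≈ 478

Setting both brackets to zero gives the nullclines P + 1.15Q = 731 and 0.44P + Q = 558.
Substituting Q = 558 - 0.44P into the first: P(1 - 1.15·0.44) = 731 - 1.15·558.
So P* = 89.3/0.494 = 181, and then Q* = 558 - 0.44·181 = 478.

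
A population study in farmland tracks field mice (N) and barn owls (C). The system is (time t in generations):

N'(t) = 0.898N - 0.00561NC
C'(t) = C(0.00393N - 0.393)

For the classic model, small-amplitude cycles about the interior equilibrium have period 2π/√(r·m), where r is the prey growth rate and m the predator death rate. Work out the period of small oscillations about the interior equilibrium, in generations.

T ≈ 10.6 generations

Here r = 0.898 and m = 0.393, so r·m = 0.353.
ω = √0.353 = 0.594 per generation, hence T = 2π/ω ≈ 10.6 generations.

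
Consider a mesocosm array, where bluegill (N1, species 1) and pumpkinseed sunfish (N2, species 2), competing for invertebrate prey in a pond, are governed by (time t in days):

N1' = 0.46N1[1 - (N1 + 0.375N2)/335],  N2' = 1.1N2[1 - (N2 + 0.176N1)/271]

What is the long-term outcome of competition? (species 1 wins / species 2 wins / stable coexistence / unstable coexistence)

Compare the nullcline intercepts: K1/α12 = 335/0.375 = 893 > K2 = 271; K2/α21 = 271/0.176 = 1540 > K1 = 335.
Since both inequalities hold, each species can invade when rare, so the interior equilibrium is stable.

stable coexistence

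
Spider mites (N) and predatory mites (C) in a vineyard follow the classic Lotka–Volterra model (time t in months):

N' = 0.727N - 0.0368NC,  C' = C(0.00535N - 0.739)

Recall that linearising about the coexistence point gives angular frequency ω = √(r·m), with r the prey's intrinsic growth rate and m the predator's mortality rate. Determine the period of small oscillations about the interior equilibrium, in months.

Here r = 0.727 and m = 0.739, so r·m = 0.537.
ω = √0.537 = 0.733 per month, hence T = 2π/ω ≈ 8.57 months.

T ≈ 8.57 months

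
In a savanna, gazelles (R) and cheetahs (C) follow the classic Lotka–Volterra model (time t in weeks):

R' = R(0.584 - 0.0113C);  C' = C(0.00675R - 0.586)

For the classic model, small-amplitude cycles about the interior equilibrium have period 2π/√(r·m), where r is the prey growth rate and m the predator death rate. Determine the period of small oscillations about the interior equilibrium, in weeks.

Here r = 0.584 and m = 0.586, so r·m = 0.342.
ω = √0.342 = 0.585 per week, hence T = 2π/ω ≈ 10.7 weeks.

T ≈ 10.7 weeks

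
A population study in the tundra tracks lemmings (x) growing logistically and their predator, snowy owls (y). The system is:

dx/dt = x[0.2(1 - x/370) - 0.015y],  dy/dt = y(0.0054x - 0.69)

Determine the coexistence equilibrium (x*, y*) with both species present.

From dy/dt = 0 with y > 0: 0.0054x* = 0.69, so x* = 128.
Substitute into dx/dt = 0: 0.2(1 - 128/370) = 0.015y*.
The bracket is 0.655, giving y* = 0.131/0.015 = 8.73.

x* ≈ 128, y* ≈ 8.73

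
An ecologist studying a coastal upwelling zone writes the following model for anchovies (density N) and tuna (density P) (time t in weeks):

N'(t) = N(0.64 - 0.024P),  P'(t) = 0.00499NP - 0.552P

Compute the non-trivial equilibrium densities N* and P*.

N* ≈ 111, P* ≈ 26.7

Set dP/dt = 0 with P > 0: 0.00499N - 0.552 = 0, so N* = 0.552/0.00499 = 111.
Set dN/dt = 0 with N > 0: 0.64 - 0.024P = 0, so P* = 0.64/0.024 = 26.7.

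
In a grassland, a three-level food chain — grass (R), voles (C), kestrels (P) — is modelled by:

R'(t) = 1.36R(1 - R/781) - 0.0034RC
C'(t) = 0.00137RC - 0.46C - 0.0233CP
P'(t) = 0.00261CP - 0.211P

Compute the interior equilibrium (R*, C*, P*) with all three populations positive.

From dP/dt = 0: 0.00261C* = 0.211, so C* = 80.8.
From dR/dt = 0: 1.36(1 - R*/781) = 0.0034·80.8, giving R* = 781·(1 - 0.202) = 623.
From dC/dt = 0: 0.00137·623 - 0.46 = 0.0233P*, so P* = 0.394/0.0233 = 16.9.

R* ≈ 623, C* ≈ 80.8, P* ≈ 16.9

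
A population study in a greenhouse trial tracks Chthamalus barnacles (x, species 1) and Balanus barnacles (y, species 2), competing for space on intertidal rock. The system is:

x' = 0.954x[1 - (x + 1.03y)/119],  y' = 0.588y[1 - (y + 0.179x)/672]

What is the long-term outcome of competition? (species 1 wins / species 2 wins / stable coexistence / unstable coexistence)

Compare the nullcline intercepts: K1/α12 = 119/1.03 = 116 < K2 = 672; K2/α21 = 672/0.179 = 3750 > K1 = 119.
Since the inequalities point opposite ways, species 2 can invade but species 1 cannot.

species 2 excludes species 1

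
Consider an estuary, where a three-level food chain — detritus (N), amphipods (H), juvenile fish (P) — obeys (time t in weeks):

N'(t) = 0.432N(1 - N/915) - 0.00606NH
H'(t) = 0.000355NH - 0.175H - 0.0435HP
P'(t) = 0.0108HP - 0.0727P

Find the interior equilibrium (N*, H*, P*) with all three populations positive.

N* ≈ 829, H* ≈ 6.73, P* ≈ 2.74

From dP/dt = 0: 0.0108H* = 0.0727, so H* = 6.73.
From dN/dt = 0: 0.432(1 - N*/915) = 0.00606·6.73, giving N* = 915·(1 - 0.0944) = 829.
From dH/dt = 0: 0.000355·829 - 0.175 = 0.0435P*, so P* = 0.119/0.0435 = 2.74.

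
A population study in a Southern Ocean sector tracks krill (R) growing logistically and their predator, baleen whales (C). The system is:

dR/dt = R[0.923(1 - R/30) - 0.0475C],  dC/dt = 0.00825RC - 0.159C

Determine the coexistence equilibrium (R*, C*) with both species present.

From dC/dt = 0 with C > 0: 0.00825R* = 0.159, so R* = 19.3.
Substitute into dR/dt = 0: 0.923(1 - 19.3/30) = 0.0475C*.
The bracket is 0.358, giving C* = 0.33/0.0475 = 6.95.

R* ≈ 19.3, C* ≈ 6.95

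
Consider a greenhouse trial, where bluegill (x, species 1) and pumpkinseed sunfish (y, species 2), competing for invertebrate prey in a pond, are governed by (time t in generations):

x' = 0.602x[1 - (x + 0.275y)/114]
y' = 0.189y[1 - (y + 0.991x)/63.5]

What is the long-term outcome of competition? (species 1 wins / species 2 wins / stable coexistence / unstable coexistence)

species 1 excludes species 2

Compare the nullcline intercepts: K1/α12 = 114/0.275 = 415 > K2 = 63.5; K2/α21 = 63.5/0.991 = 64.1 < K1 = 114.
Since the inequalities point opposite ways, species 1 can invade but species 2 cannot.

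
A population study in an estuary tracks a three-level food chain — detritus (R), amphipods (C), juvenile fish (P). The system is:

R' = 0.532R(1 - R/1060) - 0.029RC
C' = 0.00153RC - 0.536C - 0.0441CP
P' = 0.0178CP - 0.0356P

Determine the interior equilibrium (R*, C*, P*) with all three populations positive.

From dP/dt = 0: 0.0178C* = 0.0356, so C* = 2.
From dR/dt = 0: 0.532(1 - R*/1060) = 0.029·2, giving R* = 1060·(1 - 0.109) = 944.
From dC/dt = 0: 0.00153·944 - 0.536 = 0.0441P*, so P* = 0.909/0.0441 = 20.6.

R* ≈ 944, C* ≈ 2, P* ≈ 20.6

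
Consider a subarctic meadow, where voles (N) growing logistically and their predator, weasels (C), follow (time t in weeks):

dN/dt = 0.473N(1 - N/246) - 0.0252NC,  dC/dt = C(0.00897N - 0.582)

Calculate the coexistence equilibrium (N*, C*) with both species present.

From dC/dt = 0 with C > 0: 0.00897N* = 0.582, so N* = 64.9.
Substitute into dN/dt = 0: 0.473(1 - 64.9/246) = 0.0252C*.
The bracket is 0.736, giving C* = 0.348/0.0252 = 13.8.

N* ≈ 64.9, C* ≈ 13.8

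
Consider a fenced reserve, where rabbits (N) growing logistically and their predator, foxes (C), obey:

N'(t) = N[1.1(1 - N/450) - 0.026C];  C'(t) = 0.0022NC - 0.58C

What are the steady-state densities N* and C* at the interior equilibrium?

From dC/dt = 0 with C > 0: 0.0022N* = 0.58, so N* = 264.
Substitute into dN/dt = 0: 1.1(1 - 264/450) = 0.026C*.
The bracket is 0.414, giving C* = 0.456/0.026 = 17.5.

N* ≈ 264, C* ≈ 17.5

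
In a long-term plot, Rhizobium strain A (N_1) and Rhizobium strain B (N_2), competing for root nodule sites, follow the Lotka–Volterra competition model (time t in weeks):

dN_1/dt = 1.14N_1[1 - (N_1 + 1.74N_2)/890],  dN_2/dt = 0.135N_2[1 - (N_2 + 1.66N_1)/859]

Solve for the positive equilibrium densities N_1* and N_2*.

Setting both brackets to zero gives the nullclines N_1 + 1.74N_2 = 890 and 1.66N_1 + N_2 = 859.
Substituting N_2 = 859 - 1.66N_1 into the first: N_1(1 - 1.74·1.66) = 890 - 1.74·859.
So N_1* = -605/-1.89 = 320, and then N_2* = 859 - 1.66·320 = 327.

N_1* ≈ 320, N_2* ≈ 327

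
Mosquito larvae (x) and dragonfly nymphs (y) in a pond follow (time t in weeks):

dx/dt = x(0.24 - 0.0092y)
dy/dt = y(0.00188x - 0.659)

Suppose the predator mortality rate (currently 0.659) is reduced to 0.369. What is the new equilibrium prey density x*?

At the interior fixed point, setting dy/dt = 0 with y > 0 fixes x* = (predator death rate)/(xy coefficient) — independent of the other coefficients.
With the change, x* = 0.369/0.00188 = 196; it falls from 351.

x* ≈ 196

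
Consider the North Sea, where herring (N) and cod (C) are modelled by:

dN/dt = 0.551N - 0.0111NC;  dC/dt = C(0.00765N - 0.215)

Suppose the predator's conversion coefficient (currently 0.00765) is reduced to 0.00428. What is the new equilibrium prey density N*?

N* ≈ 50.2

At the interior fixed point, setting dC/dt = 0 with C > 0 fixes N* = (predator death rate)/(NC coefficient) — independent of the other coefficients.
With the change, N* = 0.215/0.00428 = 50.2; it rises from 28.1.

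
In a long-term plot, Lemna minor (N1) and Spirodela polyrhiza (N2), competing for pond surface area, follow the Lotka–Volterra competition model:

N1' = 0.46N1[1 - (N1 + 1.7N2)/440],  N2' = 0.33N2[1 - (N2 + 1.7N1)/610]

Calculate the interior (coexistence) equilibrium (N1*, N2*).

Setting both brackets to zero gives the nullclines N1 + 1.7N2 = 440 and 1.7N1 + N2 = 610.
Substituting N2 = 610 - 1.7N1 into the first: N1(1 - 1.7·1.7) = 440 - 1.7·610.
So N1* = -597/-1.89 = 316, and then N2* = 610 - 1.7·316 = 73.

N1* ≈ 316, N2* ≈ 73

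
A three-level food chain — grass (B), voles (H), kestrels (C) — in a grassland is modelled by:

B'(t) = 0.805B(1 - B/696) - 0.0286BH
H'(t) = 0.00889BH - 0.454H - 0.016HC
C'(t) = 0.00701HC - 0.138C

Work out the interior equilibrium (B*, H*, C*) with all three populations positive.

B* ≈ 209, H* ≈ 19.7, C* ≈ 87.9

From dC/dt = 0: 0.00701H* = 0.138, so H* = 19.7.
From dB/dt = 0: 0.805(1 - B*/696) = 0.0286·19.7, giving B* = 696·(1 - 0.699) = 209.
From dH/dt = 0: 0.00889·209 - 0.454 = 0.016C*, so C* = 1.41/0.016 = 87.9.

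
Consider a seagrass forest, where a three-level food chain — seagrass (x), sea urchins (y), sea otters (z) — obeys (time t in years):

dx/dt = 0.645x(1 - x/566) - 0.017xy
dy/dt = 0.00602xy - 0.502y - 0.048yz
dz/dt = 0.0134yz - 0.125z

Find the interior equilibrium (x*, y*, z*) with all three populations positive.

x* ≈ 427, y* ≈ 9.33, z* ≈ 43.1

From dz/dt = 0: 0.0134y* = 0.125, so y* = 9.33.
From dx/dt = 0: 0.645(1 - x*/566) = 0.017·9.33, giving x* = 566·(1 - 0.246) = 427.
From dy/dt = 0: 0.00602·427 - 0.502 = 0.048z*, so z* = 2.07/0.048 = 43.1.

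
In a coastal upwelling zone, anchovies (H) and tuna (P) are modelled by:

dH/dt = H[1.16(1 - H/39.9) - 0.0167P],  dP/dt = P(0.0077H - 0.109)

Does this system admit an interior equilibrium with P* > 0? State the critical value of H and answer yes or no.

Threshold H = 14.2; K > 14.2, so yes, the predator persists.

The predator equation gives dP/dt > 0 only when H > 0.109/0.0077 = 14.2.
Without the predator, H → K = 39.9. Since 39.9 > 14.2, the predator can invade and persist.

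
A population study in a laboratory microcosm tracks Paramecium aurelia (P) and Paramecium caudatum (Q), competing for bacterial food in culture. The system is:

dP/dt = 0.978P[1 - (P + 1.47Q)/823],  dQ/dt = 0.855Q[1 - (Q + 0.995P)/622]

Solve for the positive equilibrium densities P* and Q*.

Setting both brackets to zero gives the nullclines P + 1.47Q = 823 and 0.995P + Q = 622.
Substituting Q = 622 - 0.995P into the first: P(1 - 1.47·0.995) = 823 - 1.47·622.
So P* = -91.3/-0.463 = 197, and then Q* = 622 - 0.995·197 = 426.

P* ≈ 197, Q* ≈ 426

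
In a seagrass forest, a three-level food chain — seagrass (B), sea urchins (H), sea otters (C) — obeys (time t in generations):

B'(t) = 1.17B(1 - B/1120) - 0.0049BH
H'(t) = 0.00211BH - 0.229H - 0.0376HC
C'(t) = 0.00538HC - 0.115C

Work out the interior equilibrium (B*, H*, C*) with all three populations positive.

From dC/dt = 0: 0.00538H* = 0.115, so H* = 21.4.
From dB/dt = 0: 1.17(1 - B*/1120) = 0.0049·21.4, giving B* = 1120·(1 - 0.0895) = 1020.
From dH/dt = 0: 0.00211·1020 - 0.229 = 0.0376C*, so C* = 1.92/0.0376 = 51.1.

B* ≈ 1020, H* ≈ 21.4, C* ≈ 51.1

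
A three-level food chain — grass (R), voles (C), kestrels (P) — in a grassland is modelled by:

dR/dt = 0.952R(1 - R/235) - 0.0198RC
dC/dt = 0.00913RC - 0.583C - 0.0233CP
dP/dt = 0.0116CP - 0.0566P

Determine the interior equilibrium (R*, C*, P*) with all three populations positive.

From dP/dt = 0: 0.0116C* = 0.0566, so C* = 4.88.
From dR/dt = 0: 0.952(1 - R*/235) = 0.0198·4.88, giving R* = 235·(1 - 0.101) = 211.
From dC/dt = 0: 0.00913·211 - 0.583 = 0.0233P*, so P* = 1.34/0.0233 = 57.7.

R* ≈ 211, C* ≈ 4.88, P* ≈ 57.7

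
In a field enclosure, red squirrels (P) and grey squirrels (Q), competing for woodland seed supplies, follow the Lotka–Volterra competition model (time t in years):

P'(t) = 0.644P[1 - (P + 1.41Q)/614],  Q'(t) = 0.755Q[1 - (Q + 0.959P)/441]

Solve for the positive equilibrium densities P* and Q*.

P* ≈ 22.2, Q* ≈ 420

Setting both brackets to zero gives the nullclines P + 1.41Q = 614 and 0.959P + Q = 441.
Substituting Q = 441 - 0.959P into the first: P(1 - 1.41·0.959) = 614 - 1.41·441.
So P* = -7.81/-0.352 = 22.2, and then Q* = 441 - 0.959·22.2 = 420.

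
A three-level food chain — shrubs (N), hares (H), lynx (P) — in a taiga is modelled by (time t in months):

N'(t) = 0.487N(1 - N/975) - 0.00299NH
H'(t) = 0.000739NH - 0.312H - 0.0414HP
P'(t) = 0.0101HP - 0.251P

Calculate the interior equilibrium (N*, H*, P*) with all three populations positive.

From dP/dt = 0: 0.0101H* = 0.251, so H* = 24.9.
From dN/dt = 0: 0.487(1 - N*/975) = 0.00299·24.9, giving N* = 975·(1 - 0.153) = 826.
From dH/dt = 0: 0.000739·826 - 0.312 = 0.0414P*, so P* = 0.299/0.0414 = 7.21.

N* ≈ 826, H* ≈ 24.9, P* ≈ 7.21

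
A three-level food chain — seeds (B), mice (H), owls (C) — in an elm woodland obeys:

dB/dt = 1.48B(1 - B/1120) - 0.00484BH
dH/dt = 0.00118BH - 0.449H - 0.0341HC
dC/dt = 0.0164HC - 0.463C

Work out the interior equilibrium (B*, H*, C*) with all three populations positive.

B* ≈ 1020, H* ≈ 28.2, C* ≈ 22

From dC/dt = 0: 0.0164H* = 0.463, so H* = 28.2.
From dB/dt = 0: 1.48(1 - B*/1120) = 0.00484·28.2, giving B* = 1120·(1 - 0.0923) = 1020.
From dH/dt = 0: 0.00118·1020 - 0.449 = 0.0341C*, so C* = 0.751/0.0341 = 22.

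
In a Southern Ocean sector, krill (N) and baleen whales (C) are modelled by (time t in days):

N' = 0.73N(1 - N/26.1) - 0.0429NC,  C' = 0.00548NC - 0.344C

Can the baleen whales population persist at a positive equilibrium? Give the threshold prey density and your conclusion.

Threshold N = 62.8; K < 62.8, so no, the predator goes extinct.

The predator equation gives dC/dt > 0 only when N > 0.344/0.00548 = 62.8.
Without the predator, N → K = 26.1. Since 26.1 < 62.8, the predator cannot invade.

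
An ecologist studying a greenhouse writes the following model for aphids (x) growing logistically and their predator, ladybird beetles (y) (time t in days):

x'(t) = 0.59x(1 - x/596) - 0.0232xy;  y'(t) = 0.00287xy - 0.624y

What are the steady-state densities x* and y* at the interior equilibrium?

x* ≈ 217, y* ≈ 16.2

From dy/dt = 0 with y > 0: 0.00287x* = 0.624, so x* = 217.
Substitute into dx/dt = 0: 0.59(1 - 217/596) = 0.0232y*.
The bracket is 0.635, giving y* = 0.375/0.0232 = 16.2.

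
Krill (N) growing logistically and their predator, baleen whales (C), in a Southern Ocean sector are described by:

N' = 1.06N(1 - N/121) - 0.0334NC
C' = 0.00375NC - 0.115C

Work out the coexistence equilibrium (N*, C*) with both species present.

From dC/dt = 0 with C > 0: 0.00375N* = 0.115, so N* = 30.7.
Substitute into dN/dt = 0: 1.06(1 - 30.7/121) = 0.0334C*.
The bracket is 0.747, giving C* = 0.791/0.0334 = 23.7.

N* ≈ 30.7, C* ≈ 23.7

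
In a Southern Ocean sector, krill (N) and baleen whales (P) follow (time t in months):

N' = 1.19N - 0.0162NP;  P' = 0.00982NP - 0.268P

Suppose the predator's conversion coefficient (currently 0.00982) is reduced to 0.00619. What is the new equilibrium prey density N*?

At the interior fixed point, setting dP/dt = 0 with P > 0 fixes N* = (predator death rate)/(NP coefficient) — independent of the other coefficients.
With the change, N* = 0.268/0.00619 = 43.3; it rises from 27.3.

N* ≈ 43.3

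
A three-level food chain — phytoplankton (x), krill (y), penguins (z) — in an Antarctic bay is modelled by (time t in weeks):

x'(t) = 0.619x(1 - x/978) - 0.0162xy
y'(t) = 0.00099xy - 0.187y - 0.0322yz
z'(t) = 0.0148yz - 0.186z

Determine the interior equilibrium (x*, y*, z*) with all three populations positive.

From dz/dt = 0: 0.0148y* = 0.186, so y* = 12.6.
From dx/dt = 0: 0.619(1 - x*/978) = 0.0162·12.6, giving x* = 978·(1 - 0.329) = 656.
From dy/dt = 0: 0.00099·656 - 0.187 = 0.0322z*, so z* = 0.463/0.0322 = 14.4.

x* ≈ 656, y* ≈ 12.6, z* ≈ 14.4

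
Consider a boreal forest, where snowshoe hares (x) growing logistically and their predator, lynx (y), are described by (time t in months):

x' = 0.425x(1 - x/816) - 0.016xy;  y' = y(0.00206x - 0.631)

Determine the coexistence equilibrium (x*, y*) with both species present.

From dy/dt = 0 with y > 0: 0.00206x* = 0.631, so x* = 306.
Substitute into dx/dt = 0: 0.425(1 - 306/816) = 0.016y*.
The bracket is 0.625, giving y* = 0.265/0.016 = 16.6.

x* ≈ 306, y* ≈ 16.6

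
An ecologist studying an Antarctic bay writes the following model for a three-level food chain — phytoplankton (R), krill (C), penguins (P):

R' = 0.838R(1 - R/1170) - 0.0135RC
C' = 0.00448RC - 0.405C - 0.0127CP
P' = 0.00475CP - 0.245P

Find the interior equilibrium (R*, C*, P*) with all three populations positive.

R* ≈ 198, C* ≈ 51.6, P* ≈ 37.9

From dP/dt = 0: 0.00475C* = 0.245, so C* = 51.6.
From dR/dt = 0: 0.838(1 - R*/1170) = 0.0135·51.6, giving R* = 1170·(1 - 0.831) = 198.
From dC/dt = 0: 0.00448·198 - 0.405 = 0.0127P*, so P* = 0.481/0.0127 = 37.9.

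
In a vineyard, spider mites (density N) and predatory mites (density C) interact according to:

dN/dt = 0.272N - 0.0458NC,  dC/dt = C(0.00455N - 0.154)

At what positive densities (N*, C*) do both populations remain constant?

N* ≈ 33.8, C* ≈ 5.94

Set dC/dt = 0 with C > 0: 0.00455N - 0.154 = 0, so N* = 0.154/0.00455 = 33.8.
Set dN/dt = 0 with N > 0: 0.272 - 0.0458C = 0, so C* = 0.272/0.0458 = 5.94.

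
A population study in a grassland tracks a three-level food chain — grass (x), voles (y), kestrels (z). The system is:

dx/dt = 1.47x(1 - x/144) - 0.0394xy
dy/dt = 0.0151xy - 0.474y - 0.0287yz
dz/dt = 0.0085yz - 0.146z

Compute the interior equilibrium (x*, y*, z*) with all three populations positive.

x* ≈ 77.7, y* ≈ 17.2, z* ≈ 24.4

From dz/dt = 0: 0.0085y* = 0.146, so y* = 17.2.
From dx/dt = 0: 1.47(1 - x*/144) = 0.0394·17.2, giving x* = 144·(1 - 0.46) = 77.7.
From dy/dt = 0: 0.0151·77.7 - 0.474 = 0.0287z*, so z* = 0.699/0.0287 = 24.4.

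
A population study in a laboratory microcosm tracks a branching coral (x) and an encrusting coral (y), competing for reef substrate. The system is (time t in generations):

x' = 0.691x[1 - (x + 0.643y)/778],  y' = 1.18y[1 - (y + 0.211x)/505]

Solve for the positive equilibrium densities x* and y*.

Setting both brackets to zero gives the nullclines x + 0.643y = 778 and 0.211x + y = 505.
Substituting y = 505 - 0.211x into the first: x(1 - 0.643·0.211) = 778 - 0.643·505.
So x* = 453/0.864 = 524, and then y* = 505 - 0.211·524 = 394.

x* ≈ 524, y* ≈ 394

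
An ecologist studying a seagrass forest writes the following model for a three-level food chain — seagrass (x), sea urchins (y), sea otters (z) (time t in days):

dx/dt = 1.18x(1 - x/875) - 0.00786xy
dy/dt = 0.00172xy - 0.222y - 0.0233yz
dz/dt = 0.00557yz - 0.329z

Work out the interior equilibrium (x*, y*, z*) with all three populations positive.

x* ≈ 531, y* ≈ 59.1, z* ≈ 29.7

From dz/dt = 0: 0.00557y* = 0.329, so y* = 59.1.
From dx/dt = 0: 1.18(1 - x*/875) = 0.00786·59.1, giving x* = 875·(1 - 0.393) = 531.
From dy/dt = 0: 0.00172·531 - 0.222 = 0.0233z*, so z* = 0.691/0.0233 = 29.7.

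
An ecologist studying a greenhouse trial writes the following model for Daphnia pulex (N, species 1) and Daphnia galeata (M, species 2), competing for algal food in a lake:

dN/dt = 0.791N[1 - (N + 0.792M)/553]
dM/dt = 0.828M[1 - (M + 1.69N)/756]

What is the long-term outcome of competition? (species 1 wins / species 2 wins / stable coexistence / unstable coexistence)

Compare the nullcline intercepts: K1/α12 = 553/0.792 = 698 < K2 = 756; K2/α21 = 756/1.69 = 447 < K1 = 553.
Since both are reversed, neither can invade when rare; the interior point is a saddle.

unstable coexistence (outcome depends on initial conditions)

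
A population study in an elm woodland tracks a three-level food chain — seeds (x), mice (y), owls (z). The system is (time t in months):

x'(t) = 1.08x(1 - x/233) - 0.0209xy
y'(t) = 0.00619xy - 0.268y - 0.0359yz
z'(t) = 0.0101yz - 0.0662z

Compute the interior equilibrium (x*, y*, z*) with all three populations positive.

From dz/dt = 0: 0.0101y* = 0.0662, so y* = 6.55.
From dx/dt = 0: 1.08(1 - x*/233) = 0.0209·6.55, giving x* = 233·(1 - 0.127) = 203.
From dy/dt = 0: 0.00619·203 - 0.268 = 0.0359z*, so z* = 0.991/0.0359 = 27.6.

x* ≈ 203, y* ≈ 6.55, z* ≈ 27.6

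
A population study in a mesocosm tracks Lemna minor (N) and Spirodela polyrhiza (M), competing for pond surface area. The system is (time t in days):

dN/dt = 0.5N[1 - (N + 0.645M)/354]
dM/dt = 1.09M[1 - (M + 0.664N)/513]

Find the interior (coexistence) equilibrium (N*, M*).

N* ≈ 40.4, M* ≈ 486

Setting both brackets to zero gives the nullclines N + 0.645M = 354 and 0.664N + M = 513.
Substituting M = 513 - 0.664N into the first: N(1 - 0.645·0.664) = 354 - 0.645·513.
So N* = 23.1/0.572 = 40.4, and then M* = 513 - 0.664·40.4 = 486.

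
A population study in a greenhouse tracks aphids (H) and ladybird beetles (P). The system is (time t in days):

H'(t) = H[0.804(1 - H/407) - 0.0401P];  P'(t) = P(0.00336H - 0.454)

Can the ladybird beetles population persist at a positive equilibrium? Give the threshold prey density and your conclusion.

The predator equation gives dP/dt > 0 only when H > 0.454/0.00336 = 135.
Without the predator, H → K = 407. Since 407 > 135, the predator can invade and persist.

Threshold H = 135; K > 135, so yes, the predator persists.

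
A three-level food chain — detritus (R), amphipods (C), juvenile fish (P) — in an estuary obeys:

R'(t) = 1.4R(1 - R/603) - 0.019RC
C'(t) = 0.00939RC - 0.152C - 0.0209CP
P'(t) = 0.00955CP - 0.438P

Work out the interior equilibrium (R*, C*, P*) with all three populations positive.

From dP/dt = 0: 0.00955C* = 0.438, so C* = 45.9.
From dR/dt = 0: 1.4(1 - R*/603) = 0.019·45.9, giving R* = 603·(1 - 0.622) = 228.
From dC/dt = 0: 0.00939·228 - 0.152 = 0.0209P*, so P* = 1.99/0.0209 = 95.

R* ≈ 228, C* ≈ 45.9, P* ≈ 95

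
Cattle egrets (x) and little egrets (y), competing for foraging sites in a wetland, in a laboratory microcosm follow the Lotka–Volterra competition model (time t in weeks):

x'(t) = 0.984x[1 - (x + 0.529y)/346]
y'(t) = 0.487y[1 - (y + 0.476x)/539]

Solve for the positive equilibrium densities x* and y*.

Setting both brackets to zero gives the nullclines x + 0.529y = 346 and 0.476x + y = 539.
Substituting y = 539 - 0.476x into the first: x(1 - 0.529·0.476) = 346 - 0.529·539.
So x* = 60.9/0.748 = 81.4, and then y* = 539 - 0.476·81.4 = 500.

x* ≈ 81.4, y* ≈ 500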